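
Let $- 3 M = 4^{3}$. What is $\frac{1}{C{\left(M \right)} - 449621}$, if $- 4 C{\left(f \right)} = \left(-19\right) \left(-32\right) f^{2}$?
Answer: $- \frac{9}{4669181} \approx -1.9275 \cdot 10^{-6}$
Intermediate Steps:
$M = - \frac{64}{3}$ ($M = - \frac{4^{3}}{3} = \left(- \frac{1}{3}\right) 64 = - \frac{64}{3} \approx -21.333$)
$C{\left(f \right)} = - 152 f^{2}$ ($C{\left(f \right)} = - \frac{\left(-19\right) \left(-32\right) f^{2}}{4} = - \frac{608 f^{2}}{4} = - 152 f^{2}$)
$\frac{1}{C{\left(M \right)} - 449621} = \frac{1}{- 152 \left(- \frac{64}{3}\right)^{2} - 449621} = \frac{1}{\left(-152\right) \frac{4096}{9} - 449621} = \frac{1}{- \frac{622592}{9} - 449621} = \frac{1}{- \frac{4669181}{9}} = - \frac{9}{4669181}$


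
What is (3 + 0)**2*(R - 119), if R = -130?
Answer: -2241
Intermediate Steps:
(3 + 0)**2*(R - 119) = (3 + 0)**2*(-130 - 119) = 3**2*(-249) = 9*(-249) = -2241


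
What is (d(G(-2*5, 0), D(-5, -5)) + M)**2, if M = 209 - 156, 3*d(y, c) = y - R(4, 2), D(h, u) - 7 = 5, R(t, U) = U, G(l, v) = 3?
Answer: 25600/9 ≈ 2844.4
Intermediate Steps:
D(h, u) = 12 (D(h, u) = 7 + 5 = 12)
d(y, c) = -2/3 + y/3 (d(y, c) = (y - 1*2)/3 = (y - 2)/3 = (-2 + y)/3 = -2/3 + y/3)
M = 53
(d(G(-2*5, 0), D(-5, -5)) + M)**2 = ((-2/3 + (1/3)*3) + 53)**2 = ((-2/3 + 1) + 53)**2 = (1/3 + 53)**2 = (160/3)**2 = 25600/9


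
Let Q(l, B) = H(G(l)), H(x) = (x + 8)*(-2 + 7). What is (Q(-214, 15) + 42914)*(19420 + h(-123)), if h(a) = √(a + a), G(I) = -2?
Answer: 833972480 + 42944*I*√246 ≈ 8.3397e+8 + 6.7355e+5*I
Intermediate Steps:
H(x) = 40 + 5*x (H(x) = (8 + x)*5 = 40 + 5*x)
Q(l, B) = 30 (Q(l, B) = 40 + 5*(-2) = 40 - 10 = 30)
h(a) = √2*√a (h(a) = √(2*a) = √2*√a)
(Q(-214, 15) + 42914)*(19420 + h(-123)) = (30 + 42914)*(19420 + √2*√(-123)) = 42944*(19420 + √2*(I*√123)) = 42944*(19420 + I*√246) = 833972480 + 42944*I*√246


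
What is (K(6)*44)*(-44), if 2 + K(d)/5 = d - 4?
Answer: 0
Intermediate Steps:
K(d) = -30 + 5*d (K(d) = -10 + 5*(d - 4) = -10 + 5*(-4 + d) = -10 + (-20 + 5*d) = -30 + 5*d)
(K(6)*44)*(-44) = ((-30 + 5*6)*44)*(-44) = ((-30 + 30)*44)*(-44) = (0*44)*(-44) = 0*(-44) = 0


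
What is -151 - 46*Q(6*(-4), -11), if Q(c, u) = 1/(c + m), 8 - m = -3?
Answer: -1917/13 ≈ -147.46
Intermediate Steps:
m = 11 (m = 8 - 1*(-3) = 8 + 3 = 11)
Q(c, u) = 1/(11 + c) (Q(c, u) = 1/(c + 11) = 1/(11 + c))
-151 - 46*Q(6*(-4), -11) = -151 - 46/(11 + 6*(-4)) = -151 - 46/(11 - 24) = -151 - 46/(-13) = -151 - 46*(-1/13) = -151 + 46/13 = -1917/13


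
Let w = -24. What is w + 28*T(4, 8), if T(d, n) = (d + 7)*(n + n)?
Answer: 4904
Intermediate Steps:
T(d, n) = 2*n*(7 + d) (T(d, n) = (7 + d)*(2*n) = 2*n*(7 + d))
w + 28*T(4, 8) = -24 + 28*(2*8*(7 + 4)) = -24 + 28*(2*8*11) = -24 + 28*176 = -24 + 4928 = 4904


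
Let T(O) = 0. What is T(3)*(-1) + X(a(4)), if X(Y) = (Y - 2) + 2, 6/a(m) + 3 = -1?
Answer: -3/2 ≈ -1.5000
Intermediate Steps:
a(m) = -3/2 (a(m) = 6/(-3 - 1) = 6/(-4) = 6*(-1/4) = -3/2)
X(Y) = Y (X(Y) = (-2 + Y) + 2 = Y)
T(3)*(-1) + X(a(4)) = 0*(-1) - 3/2 = 0 - 3/2 = -3/2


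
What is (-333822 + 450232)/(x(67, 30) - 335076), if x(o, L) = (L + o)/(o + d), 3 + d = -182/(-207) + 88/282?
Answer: -73832576860/212519668983 ≈ -0.34742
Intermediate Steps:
d = -17597/9729 (d = -3 + (-182/(-207) + 88/282) = -3 + (-182*(-1/207) + 88*(1/282)) = -3 + (182/207 + 44/141) = -3 + 11590/9729 = -17597/9729 ≈ -1.8087)
x(o, L) = (L + o)/(-17597/9729 + o) (x(o, L) = (L + o)/(o - 17597/9729) = (L + o)/(-17597/9729 + o))
(-333822 + 450232)/(x(67, 30) - 335076) = (-333822 + 450232)/(9729*(30 + 67)/(-17597 + 9729*67) - 335076) = 116410/(9729*97/(-17597 + 651843) - 335076) = 116410/(9729*97/634246 - 335076) = 116410/(9729*(1/634246)*97 - 335076) = 116410/(943713/634246 - 335076) = 116410/(-212519668983/634246) = 116410*(-634246/212519668983) = -73832576860/212519668983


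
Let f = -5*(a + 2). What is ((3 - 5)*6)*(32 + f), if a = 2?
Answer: -144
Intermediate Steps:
f = -20 (f = -5*(2 + 2) = -5*4 = -20)
((3 - 5)*6)*(32 + f) = ((3 - 5)*6)*(32 - 20) = -2*6*12 = -12*12 = -144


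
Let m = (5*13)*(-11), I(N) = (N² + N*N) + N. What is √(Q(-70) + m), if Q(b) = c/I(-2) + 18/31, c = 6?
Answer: 2*I*√171399/31 ≈ 26.71*I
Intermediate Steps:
I(N) = N + 2*N² (I(N) = (N² + N²) + N = 2*N² + N = N + 2*N²)
Q(b) = 49/31 (Q(b) = 6/((-2*(1 + 2*(-2)))) + 18/31 = 6/((-2*(1 - 4))) + 18*(1/31) = 6/((-2*(-3))) + 18/31 = 6/6 + 18/31 = 6*(⅙) + 18/31 = 1 + 18/31 = 49/31)
m = -715 (m = 65*(-11) = -715)
√(Q(-70) + m) = √(49/31 - 715) = √(-22116/31) = 2*I*√171399/31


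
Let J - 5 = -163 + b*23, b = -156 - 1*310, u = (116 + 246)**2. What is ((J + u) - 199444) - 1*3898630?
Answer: -3977906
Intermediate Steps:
u = 131044 (u = 362**2 = 131044)
b = -466 (b = -156 - 310 = -466)
J = -10876 (J = 5 + (-163 - 466*23) = 5 + (-163 - 10718) = 5 - 10881 = -10876)
((J + u) - 199444) - 1*3898630 = ((-10876 + 131044) - 199444) - 1*3898630 = (120168 - 199444) - 3898630 = -79276 - 3898630 = -3977906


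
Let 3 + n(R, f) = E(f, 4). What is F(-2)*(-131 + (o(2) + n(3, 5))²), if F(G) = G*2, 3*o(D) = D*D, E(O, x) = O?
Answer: 4316/9 ≈ 479.56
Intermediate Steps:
n(R, f) = -3 + f
o(D) = D²/3 (o(D) = (D*D)/3 = D²/3)
F(G) = 2*G
F(-2)*(-131 + (o(2) + n(3, 5))²) = (2*(-2))*(-131 + ((⅓)*2² + (-3 + 5))²) = -4*(-131 + ((⅓)*4 + 2)²) = -4*(-131 + (4/3 + 2)²) = -4*(-131 + (10/3)²) = -4*(-131 + 100/9) = -4*(-1079/9) = 4316/9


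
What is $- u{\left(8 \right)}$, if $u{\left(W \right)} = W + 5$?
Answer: $-13$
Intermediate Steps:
$u{\left(W \right)} = 5 + W$
$- u{\left(8 \right)} = - (5 + 8) = \left(-1\right) 13 = -13$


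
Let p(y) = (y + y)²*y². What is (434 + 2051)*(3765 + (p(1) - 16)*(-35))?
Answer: 10399725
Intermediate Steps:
p(y) = 4*y⁴ (p(y) = (2*y)²*y² = (4*y²)*y² = 4*y⁴)
(434 + 2051)*(3765 + (p(1) - 16)*(-35)) = (434 + 2051)*(3765 + (4*1⁴ - 16)*(-35)) = 2485*(3765 + (4*1 - 16)*(-35)) = 2485*(3765 + (4 - 16)*(-35)) = 2485*(3765 - 12*(-35)) = 2485*(3765 + 420) = 2485*4185 = 10399725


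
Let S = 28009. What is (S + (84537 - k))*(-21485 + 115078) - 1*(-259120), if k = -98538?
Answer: 19756243932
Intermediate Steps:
(S + (84537 - k))*(-21485 + 115078) - 1*(-259120) = (28009 + (84537 - 1*(-98538)))*(-21485 + 115078) - 1*(-259120) = (28009 + (84537 + 98538))*93593 + 259120 = (28009 + 183075)*93593 + 259120 = 211084*93593 + 259120 = 19755984812 + 259120 = 19756243932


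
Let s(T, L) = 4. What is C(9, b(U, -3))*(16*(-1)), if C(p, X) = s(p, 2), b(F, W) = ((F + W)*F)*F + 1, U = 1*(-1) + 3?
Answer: -64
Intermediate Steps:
U = 2 (U = -1 + 3 = 2)
b(F, W) = 1 + F**2*(F + W) (b(F, W) = (F*(F + W))*F + 1 = F**2*(F + W) + 1 = 1 + F**2*(F + W))
C(p, X) = 4
C(9, b(U, -3))*(16*(-1)) = 4*(16*(-1)) = 4*(-16) = -64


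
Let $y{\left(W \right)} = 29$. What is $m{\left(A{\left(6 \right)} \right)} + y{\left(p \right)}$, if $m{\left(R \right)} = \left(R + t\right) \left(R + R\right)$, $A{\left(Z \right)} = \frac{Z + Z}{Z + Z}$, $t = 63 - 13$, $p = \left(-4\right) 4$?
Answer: $131$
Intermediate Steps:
$p = -16$
$t = 50$ ($t = 63 - 13 = 50$)
$A{\left(Z \right)} = 1$ ($A{\left(Z \right)} = \frac{2 Z}{2 Z} = 2 Z \frac{1}{2 Z} = 1$)
$m{\left(R \right)} = 2 R \left(50 + R\right)$ ($m{\left(R \right)} = \left(R + 50\right) \left(R + R\right) = \left(50 + R\right) 2 R = 2 R \left(50 + R\right)$)
$m{\left(A{\left(6 \right)} \right)} + y{\left(p \right)} = 2 \cdot 1 \left(50 + 1\right) + 29 = 2 \cdot 1 \cdot 51 + 29 = 102 + 29 = 131$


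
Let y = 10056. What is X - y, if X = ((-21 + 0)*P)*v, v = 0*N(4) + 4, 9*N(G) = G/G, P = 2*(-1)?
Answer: -9888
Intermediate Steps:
P = -2
N(G) = ⅑ (N(G) = (G/G)/9 = (⅑)*1 = ⅑)
v = 4 (v = 0*(⅑) + 4 = 0 + 4 = 4)
X = 168 (X = ((-21 + 0)*(-2))*4 = -21*(-2)*4 = 42*4 = 168)
X - y = 168 - 1*10056 = 168 - 10056 = -9888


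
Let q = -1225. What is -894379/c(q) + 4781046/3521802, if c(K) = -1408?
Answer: 27689100559/43497344 ≈ 636.57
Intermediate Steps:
-894379/c(q) + 4781046/3521802 = -894379/(-1408) + 4781046/3521802 = -894379*(-1/1408) + 4781046*(1/3521802) = 894379/1408 + 41939/30893 = 27689100559/43497344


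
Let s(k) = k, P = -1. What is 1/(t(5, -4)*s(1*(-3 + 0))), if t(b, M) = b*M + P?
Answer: 1/63 ≈ 0.015873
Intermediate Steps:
t(b, M) = -1 + M*b (t(b, M) = b*M - 1 = M*b - 1 = -1 + M*b)
1/(t(5, -4)*s(1*(-3 + 0))) = 1/((-1 - 4*5)*(1*(-3 + 0))) = 1/((-1 - 20)*(1*(-3))) = 1/(-21*(-3)) = 1/63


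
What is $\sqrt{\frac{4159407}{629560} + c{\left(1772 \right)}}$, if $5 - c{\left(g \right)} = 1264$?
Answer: $\frac{i \sqrt{124095189467870}}{314780} \approx 35.389 i$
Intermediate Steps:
$c{\left(g \right)} = -1259$ ($c{\left(g \right)} = 5 - 1264 = -1259$)
$\sqrt{\frac{4159407}{629560} + c{\left(1772 \right)}} = \sqrt{\frac{4159407}{629560} - 1259} = \sqrt{- \frac{788456633}{629560}} = \frac{i \sqrt{124095189467870}}{314780}$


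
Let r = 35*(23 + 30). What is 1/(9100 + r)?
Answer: 1/10955 ≈ 9.1283e-5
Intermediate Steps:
r = 1855 (r = 35*53 = 1855)
1/(9100 + r) = 1/(9100 + 1855) = 1/10955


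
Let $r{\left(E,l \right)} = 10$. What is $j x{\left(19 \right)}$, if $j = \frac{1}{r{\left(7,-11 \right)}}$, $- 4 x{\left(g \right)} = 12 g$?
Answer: $- \frac{57}{10} \approx -5.7$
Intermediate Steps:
$x{\left(g \right)} = - 3 g$ ($x{\left(g \right)} = - \frac{12 g}{4} = - 3 g$)
$j = \frac{1}{10} \approx 0.1$
$j x{\left(19 \right)} = \frac{\left(-3\right) 19}{10} = \frac{1}{10} \left(-57\right) = - \frac{57}{10}$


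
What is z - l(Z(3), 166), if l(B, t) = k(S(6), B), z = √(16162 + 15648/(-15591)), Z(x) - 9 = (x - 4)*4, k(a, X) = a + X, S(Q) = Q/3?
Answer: -7 + √436489263506/5197 ≈ 120.13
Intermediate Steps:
S(Q) = Q/3 (S(Q) = Q*(⅓) = Q/3)
k(a, X) = X + a
Z(x) = -7 + 4*x (Z(x) = 9 + (x - 4)*4 = 9 + (-4 + x)*4 = 9 + (-16 + 4*x) = -7 + 4*x)
z = √436489263506/5197 (z = √(16162 + 15648*(-1/15591)) = √(16162 - 5216/5197) = √(83988698/5197) = √436489263506/5197 ≈ 127.13)
l(B, t) = 2 + B (l(B, t) = B + (⅓)*6 = B + 2 = 2 + B)
z - l(Z(3), 166) = √436489263506/5197 - (2 + (-7 + 4*3)) = √436489263506/5197 - (2 + (-7 + 12)) = √436489263506/5197 - (2 + 5) = √436489263506/5197 - 1*7 = √436489263506/5197 - 7 = -7 + √436489263506/5197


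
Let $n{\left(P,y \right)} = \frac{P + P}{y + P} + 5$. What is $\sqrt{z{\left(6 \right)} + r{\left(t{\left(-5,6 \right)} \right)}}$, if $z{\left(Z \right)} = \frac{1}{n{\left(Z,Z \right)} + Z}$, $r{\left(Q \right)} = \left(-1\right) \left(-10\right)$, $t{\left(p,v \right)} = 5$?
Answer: $\frac{11 \sqrt{3}}{6} \approx 3.1754$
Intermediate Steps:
$n{\left(P,y \right)} = 5 + \frac{2 P}{P + y}$ ($n{\left(P,y \right)} = \frac{2 P}{P + y} + 5 = 5 + \frac{2 P}{P + y}$)
$r{\left(Q \right)} = 10$
$z{\left(Z \right)} = \frac{1}{6 + Z}$ ($z{\left(Z \right)} = \frac{1}{\frac{5 Z + 7 Z}{Z + Z} + Z} = \frac{1}{\frac{12 Z}{2 Z} + Z} = \frac{1}{\frac{1}{2 Z} 12 Z + Z} = \frac{1}{6 + Z}$)
$\sqrt{z{\left(6 \right)} + r{\left(t{\left(-5,6 \right)} \right)}} = \sqrt{\frac{1}{6 + 6} + 10} = \sqrt{\frac{1}{12} + 10} = \sqrt{\frac{121}{12}} = \frac{11 \sqrt{3}}{6}$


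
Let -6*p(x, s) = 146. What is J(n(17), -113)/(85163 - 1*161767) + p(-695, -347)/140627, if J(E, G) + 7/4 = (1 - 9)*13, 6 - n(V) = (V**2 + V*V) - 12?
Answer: 156087295/129271088496 ≈ 0.0012074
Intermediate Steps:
p(x, s) = -73/3 (p(x, s) = -1/6*146 = -73/3)
n(V) = 18 - 2*V**2 (n(V) = 6 - ((V**2 + V*V) - 12) = 6 - ((V**2 + V**2) - 12) = 6 - (2*V**2 - 12) = 6 - (-12 + 2*V**2) = 6 + (12 - 2*V**2) = 18 - 2*V**2)
J(E, G) = -423/4 (J(E, G) = -7/4 + (1 - 9)*13 = -7/4 - 8*13 = -7/4 - 104 = -423/4)
J(n(17), -113)/(85163 - 1*161767) + p(-695, -347)/140627 = -423/(4*(85163 - 1*161767)) - 73/3/140627 = -423/(4*(85163 - 161767)) - 73/3*1/140627 = -423/4/(-76604) - 73/421881 = -423/4*(-1/76604) - 73/421881 = 423/306416 - 73/421881 = 156087295/129271088496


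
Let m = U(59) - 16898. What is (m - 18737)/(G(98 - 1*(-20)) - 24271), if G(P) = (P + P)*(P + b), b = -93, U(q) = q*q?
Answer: 32154/18371 ≈ 1.7503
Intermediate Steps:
U(q) = q**2
m = -13417 (m = 59**2 - 16898 = 3481 - 16898 = -13417)
G(P) = 2*P*(-93 + P) (G(P) = (P + P)*(P - 93) = (2*P)*(-93 + P) = 2*P*(-93 + P))
(m - 18737)/(G(98 - 1*(-20)) - 24271) = (-13417 - 18737)/(2*(98 - 1*(-20))*(-93 + (98 - 1*(-20))) - 24271) = -32154/(2*(98 + 20)*(-93 + (98 + 20)) - 24271) = -32154/(2*118*(-93 + 118) - 24271) = -32154/(2*118*25 - 24271) = -32154/(5900 - 24271) = -32154/(-18371) = -32154*(-1/18371) = 32154/18371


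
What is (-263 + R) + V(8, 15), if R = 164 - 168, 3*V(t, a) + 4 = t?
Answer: -797/3 ≈ -265.67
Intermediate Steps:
V(t, a) = -4/3 + t/3
R = -4
(-263 + R) + V(8, 15) = (-263 - 4) + (-4/3 + (⅓)*8) = -267 + (-4/3 + 8/3) = -267 + 4/3 = -797/3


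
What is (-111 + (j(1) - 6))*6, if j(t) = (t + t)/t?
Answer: -690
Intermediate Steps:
j(t) = 2 (j(t) = (2*t)/t = 2)
(-111 + (j(1) - 6))*6 = (-111 + (2 - 6))*6 = (-111 - 4)*6 = -115*6 = -690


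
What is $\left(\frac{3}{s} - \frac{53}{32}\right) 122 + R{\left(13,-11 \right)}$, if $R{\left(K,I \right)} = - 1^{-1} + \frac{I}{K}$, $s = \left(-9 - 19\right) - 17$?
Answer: $- \frac{661571}{3120} \approx -212.04$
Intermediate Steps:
$s = -45$ ($s = -28 - 17 = -45$)
$R{\left(K,I \right)} = -1 + \frac{I}{K}$ ($R{\left(K,I \right)} = \left(-1\right) 1 + \frac{I}{K} = -1 + \frac{I}{K}$)
$\left(\frac{3}{s} - \frac{53}{32}\right) 122 + R{\left(13,-11 \right)} = \left(\frac{3}{-45} - \frac{53}{32}\right) 122 + \frac{-11 - 13}{13} = \left(3 \left(- \frac{1}{45}\right) - \frac{53}{32}\right) 122 + \frac{-11 - 13}{13} = \left(- \frac{1}{15} - \frac{53}{32}\right) 122 + \frac{1}{13} \left(-24\right) = \left(- \frac{827}{480}\right) 122 - \frac{24}{13} = - \frac{50447}{240} - \frac{24}{13} = - \frac{661571}{3120}$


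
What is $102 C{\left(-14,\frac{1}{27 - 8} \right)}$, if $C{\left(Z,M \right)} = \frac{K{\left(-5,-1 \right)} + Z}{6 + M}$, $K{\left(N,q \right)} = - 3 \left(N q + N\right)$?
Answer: $- \frac{27132}{115} \approx -235.93$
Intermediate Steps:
$K{\left(N,q \right)} = - 3 N - 3 N q$ ($K{\left(N,q \right)} = - 3 \left(N + N q\right) = - 3 N - 3 N q$)
$C{\left(Z,M \right)} = \frac{Z}{6 + M}$ ($C{\left(Z,M \right)} = \frac{\left(-3\right) \left(-5\right) \left(1 - 1\right) + Z}{6 + M} = \frac{\left(-3\right) \left(-5\right) 0 + Z}{6 + M} = \frac{0 + Z}{6 + M} = \frac{Z}{6 + M}$)
$102 C{\left(-14,\frac{1}{27 - 8} \right)} = 102 \left(- \frac{14}{6 + \frac{1}{27 - 8}}\right) = 102 \left(- \frac{14}{6 + \frac{1}{19}}\right) = 102 \left(- \frac{14}{\frac{115}{19}}\right) = 102 \left(\left(-14\right) \frac{19}{115}\right) = 102 \left(- \frac{266}{115}\right) = - \frac{27132}{115}$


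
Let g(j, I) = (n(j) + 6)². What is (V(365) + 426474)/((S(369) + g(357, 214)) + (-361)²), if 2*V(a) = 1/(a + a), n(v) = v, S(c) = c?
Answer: 622652041/383190140 ≈ 1.6249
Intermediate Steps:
g(j, I) = (6 + j)² (g(j, I) = (j + 6)² = (6 + j)²)
V(a) = 1/(4*a) (V(a) = 1/(2*(a + a)) = 1/(2*((2*a))) = (1/(2*a))/2 = 1/(4*a))
(V(365) + 426474)/((S(369) + g(357, 214)) + (-361)²) = ((¼)/365 + 426474)/((369 + (6 + 357)²) + (-361)²) = ((¼)*(1/365) + 426474)/((369 + 363²) + 130321) = (1/1460 + 426474)/((369 + 131769) + 130321) = 622652041/(1460*(132138 + 130321)) = (622652041/1460)/262459 = (622652041/1460)*(1/262459) = 622652041/383190140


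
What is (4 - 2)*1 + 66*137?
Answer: 9044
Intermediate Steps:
(4 - 2)*1 + 66*137 = 2*1 + 9042 = 2 + 9042 = 9044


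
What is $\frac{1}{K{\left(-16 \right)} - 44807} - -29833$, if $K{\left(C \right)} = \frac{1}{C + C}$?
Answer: $\frac{42775301193}{1433825} \approx 29833.0$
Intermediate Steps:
$K{\left(C \right)} = \frac{1}{2 C}$
$\frac{1}{K{\left(-16 \right)} - 44807} - -29833 = \frac{1}{\frac{1}{2 \left(-16\right)} - 44807} - -29833 = \frac{1}{\frac{1}{2} \left(- \frac{1}{16}\right) - 44807} + 29833 = \frac{1}{- \frac{1}{32} - 44807} + 29833 = \frac{1}{- \frac{1433825}{32}} + 29833 = - \frac{32}{1433825} + 29833 = \frac{42775301193}{1433825}$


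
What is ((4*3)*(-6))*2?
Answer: -144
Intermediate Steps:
((4*3)*(-6))*2 = (12*(-6))*2 = -72*2 = -144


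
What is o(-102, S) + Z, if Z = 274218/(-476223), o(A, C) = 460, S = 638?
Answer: 72929454/158741 ≈ 459.42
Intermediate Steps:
Z = -91406/158741 (Z = 274218*(-1/476223) = -91406/158741 ≈ -0.57582)
o(-102, S) + Z = 460 - 91406/158741 = 72929454/158741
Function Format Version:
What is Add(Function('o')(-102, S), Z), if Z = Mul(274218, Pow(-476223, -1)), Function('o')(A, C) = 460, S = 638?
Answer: Rational(72929454, 158741) ≈ 459.42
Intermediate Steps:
Z = Rational(-91406, 158741) (Z = Mul(274218, Rational(-1, 476223)) = Rational(-91406, 158741) ≈ -0.57582)
Add(Function('o')(-102, S), Z) = Add(460, Rational(-91406, 158741)) = Rational(72929454, 158741)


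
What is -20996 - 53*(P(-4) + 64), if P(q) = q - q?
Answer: -24388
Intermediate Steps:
P(q) = 0
-20996 - 53*(P(-4) + 64) = -20996 - 53*(0 + 64) = -20996 - 53*64 = -20996 - 1*3392 = -20996 - 3392 = -24388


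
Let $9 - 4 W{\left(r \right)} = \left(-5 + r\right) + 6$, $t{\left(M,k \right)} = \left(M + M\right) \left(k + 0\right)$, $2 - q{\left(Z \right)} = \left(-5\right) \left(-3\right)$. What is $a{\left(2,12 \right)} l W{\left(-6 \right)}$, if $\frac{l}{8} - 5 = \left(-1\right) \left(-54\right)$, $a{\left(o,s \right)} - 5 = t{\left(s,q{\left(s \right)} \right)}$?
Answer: $-507164$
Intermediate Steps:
$q{\left(Z \right)} = -13$ ($q{\left(Z \right)} = 2 - \left(-5\right) \left(-3\right) = 2 - 15 = -13$)
$t{\left(M,k \right)} = 2 M k$
$W{\left(r \right)} = 2 - \frac{r}{4}$ ($W{\left(r \right)} = \frac{9}{4} - \frac{\left(-5 + r\right) + 6}{4} = \frac{9}{4} - \frac{1 + r}{4} = \frac{9}{4} - \left(\frac{1}{4} + \frac{r}{4}\right) = 2 - \frac{r}{4}$)
$a{\left(o,s \right)} = 5 - 26 s$ ($a{\left(o,s \right)} = 5 + 2 s \left(-13\right) = 5 - 26 s$)
$l = 472$ ($l = 40 + 8 \left(\left(-1\right) \left(-54\right)\right) = 40 + 8 \cdot 54 = 40 + 432 = 472$)
$a{\left(2,12 \right)} l W{\left(-6 \right)} = \left(5 - 312\right) 472 \left(2 - - \frac{3}{2}\right) = \left(5 - 312\right) 472 \left(2 + \frac{3}{2}\right) = \left(-307\right) 472 \cdot \frac{7}{2} = \left(-144904\right) \frac{7}{2} = -507164$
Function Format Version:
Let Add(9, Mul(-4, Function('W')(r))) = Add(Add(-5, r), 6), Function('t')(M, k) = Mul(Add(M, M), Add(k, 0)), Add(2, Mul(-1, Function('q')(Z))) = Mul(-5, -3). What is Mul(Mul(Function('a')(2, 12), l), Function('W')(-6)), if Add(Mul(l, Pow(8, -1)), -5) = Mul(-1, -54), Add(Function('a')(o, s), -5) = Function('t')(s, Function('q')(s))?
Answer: -507164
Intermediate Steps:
Function('q')(Z) = -13 (Function('q')(Z) = Add(2, Mul(-1, Mul(-5, -3))) = Add(2, Mul(-1, 15)) = Add(2, -15) = -13)
Function('t')(M, k) = Mul(2, M, k) (Function('t')(M, k) = Mul(Mul(2, M), k) = Mul(2, M, k))
Function('W')(r) = Add(2, Mul(Rational(-1, 4), r)) (Function('W')(r) = Add(Rational(9, 4), Mul(Rational(-1, 4), Add(Add(-5, r), 6))) = Add(Rational(9, 4), Mul(Rational(-1, 4), Add(1, r))) = Add(Rational(9, 4), Add(Rational(-1, 4), Mul(Rational(-1, 4), r))) = Add(2, Mul(Rational(-1, 4), r)))
Function('a')(o, s) = Add(5, Mul(-26, s)) (Function('a')(o, s) = Add(5, Mul(2, s, -13)) = Add(5, Mul(-26, s)))
l = 472 (l = Add(40, Mul(8, Mul(-1, -54))) = Add(40, Mul(8, 54)) = Add(40, 432) = 472)
Mul(Mul(Function('a')(2, 12), l), Function('W')(-6)) = Mul(Mul(Add(5, Mul(-26, 12)), 472), Add(2, Mul(Rational(-1, 4), -6))) = Mul(Mul(Add(5, -312), 472), Add(2, Rational(3, 2))) = Mul(Mul(-307, 472), Rational(7, 2)) = Mul(-144904, Rational(7, 2)) = -507164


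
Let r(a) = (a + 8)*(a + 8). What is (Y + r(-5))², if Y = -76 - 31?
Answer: 9604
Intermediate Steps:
Y = -107
r(a) = (8 + a)² (r(a) = (8 + a)*(8 + a) = (8 + a)²)
(Y + r(-5))² = (-107 + (8 - 5)²)² = (-107 + 3²)² = (-107 + 9)² = (-98)² = 9604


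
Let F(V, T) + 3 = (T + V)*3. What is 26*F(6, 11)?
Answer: 1248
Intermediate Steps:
F(V, T) = -3 + 3*T + 3*V (F(V, T) = -3 + (T + V)*3 = -3 + (3*T + 3*V) = -3 + 3*T + 3*V)
26*F(6, 11) = 26*(-3 + 3*11 + 3*6) = 26*(-3 + 33 + 18) = 26*48 = 1248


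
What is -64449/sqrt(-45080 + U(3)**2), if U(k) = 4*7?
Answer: 9207*I*sqrt(226)/452 ≈ 306.22*I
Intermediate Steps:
U(k) = 28
-64449/sqrt(-45080 + U(3)**2) = -64449/sqrt(-45080 + 28**2) = -64449/sqrt(-45080 + 784) = -64449*(-I*sqrt(226)/3164) = -(-9207)*I*sqrt(226)/452 = 9207*I*sqrt(226)/452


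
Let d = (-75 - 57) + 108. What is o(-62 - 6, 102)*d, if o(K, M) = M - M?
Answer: 0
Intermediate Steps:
o(K, M) = 0
d = -24 (d = -132 + 108 = -24)
o(-62 - 6, 102)*d = 0*(-24) = 0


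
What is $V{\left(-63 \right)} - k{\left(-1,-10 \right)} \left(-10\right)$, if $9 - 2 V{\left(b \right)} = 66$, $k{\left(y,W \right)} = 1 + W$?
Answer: $- \frac{237}{2} \approx -118.5$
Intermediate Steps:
$V{\left(b \right)} = - \frac{57}{2}$ ($V{\left(b \right)} = \frac{9}{2} - 33 = - \frac{57}{2}$)
$V{\left(-63 \right)} - k{\left(-1,-10 \right)} \left(-10\right) = - \frac{57}{2} - \left(1 - 10\right) \left(-10\right) = - \frac{57}{2} - \left(-9\right) \left(-10\right) = - \frac{57}{2} - 90 = - \frac{237}{2}$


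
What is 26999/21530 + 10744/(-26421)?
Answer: 482022259/568844130 ≈ 0.84737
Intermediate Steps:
26999/21530 + 10744/(-26421) = 26999*(1/21530) + 10744*(-1/26421) = 26999/21530 - 10744/26421 = 482022259/568844130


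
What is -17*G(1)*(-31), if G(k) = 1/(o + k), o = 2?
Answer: 527/3 ≈ 175.67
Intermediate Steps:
G(k) = 1/(2 + k)
-17*G(1)*(-31) = -17/(2 + 1)*(-31) = -17/3*(-31) = 527/3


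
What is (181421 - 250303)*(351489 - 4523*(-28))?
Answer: -32934757306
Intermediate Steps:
(181421 - 250303)*(351489 - 4523*(-28)) = -68882*(351489 + 126644) = -68882*478133 = -32934757306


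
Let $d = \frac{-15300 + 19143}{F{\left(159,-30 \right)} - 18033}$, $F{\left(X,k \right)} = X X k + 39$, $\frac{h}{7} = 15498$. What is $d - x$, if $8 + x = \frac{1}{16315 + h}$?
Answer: $\frac{258235848775}{32299497208} \approx 7.995$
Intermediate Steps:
$h = 108486$ ($h = 7 \cdot 15498 = 108486$)
$F{\left(X,k \right)} = 39 + k X^{2}$ ($F{\left(X,k \right)} = X^{2} k + 39 = k X^{2} + 39 = 39 + k X^{2}$)
$d = - \frac{1281}{258808}$ ($d = \frac{-15300 + 19143}{\left(39 - 30 \cdot 159^{2}\right) - 18033} = \frac{3843}{\left(39 - 758430\right) - 18033} = \frac{3843}{-758391 - 18033} = \frac{3843}{-776424} = 3843 \left(- \frac{1}{776424}\right) = - \frac{1281}{258808} \approx -0.0049496$)
$x = - \frac{998407}{124801}$ ($x = -8 + \frac{1}{16315 + 108486} = -8 + \frac{1}{124801} = - \frac{998407}{124801} \approx -8.0$)
$d - x = - \frac{1281}{258808} - - \frac{998407}{124801} = - \frac{1281}{258808} + \frac{998407}{124801} = \frac{258235848775}{32299497208}$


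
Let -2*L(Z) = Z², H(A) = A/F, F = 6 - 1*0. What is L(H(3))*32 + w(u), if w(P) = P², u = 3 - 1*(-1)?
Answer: 12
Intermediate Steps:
F = 6 (F = 6 + 0 = 6)
H(A) = A/6
L(Z) = -Z²/2
u = 4 (u = 3 + 1 = 4)
L(H(3))*32 + w(u) = -((⅙)*3)²/2*32 + 4² = -(½)²/2*32 + 16 = -½*¼*32 + 16 = -⅛*32 + 16 = -4 + 16 = 12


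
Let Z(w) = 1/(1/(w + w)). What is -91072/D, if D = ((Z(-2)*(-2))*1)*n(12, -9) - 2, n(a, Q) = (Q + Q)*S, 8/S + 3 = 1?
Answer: -45536/287 ≈ -158.66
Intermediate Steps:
S = -4 (S = 8/(-3 + 1) = 8/(-2) = 8*(-1/2) = -4)
n(a, Q) = -8*Q (n(a, Q) = (Q + Q)*(-4) = (2*Q)*(-4) = -8*Q)
Z(w) = 2*w (Z(w) = 1/(1/(2*w)) = 2*w)
D = 574 (D = (((2*(-2))*(-2))*1)*(-8*(-9)) - 2 = (-4*(-2)*1)*72 - 2 = (8*1)*72 - 2 = 8*72 - 2 = 576 - 2 = 574)
-91072/D = -91072/574 = -91072*1/574 = -45536/287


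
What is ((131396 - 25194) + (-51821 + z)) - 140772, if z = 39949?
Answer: -46442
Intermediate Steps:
((131396 - 25194) + (-51821 + z)) - 140772 = ((131396 - 25194) + (-51821 + 39949)) - 140772 = (106202 - 11872) - 140772 = 94330 - 140772 = -46442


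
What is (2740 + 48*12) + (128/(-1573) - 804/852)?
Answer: 370226349/111683 ≈ 3315.0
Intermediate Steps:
(2740 + 48*12) + (128/(-1573) - 804/852) = (2740 + 576) + (128*(-1/1573) - 804*1/852) = 3316 + (-128/1573 - 67/71) = 3316 - 114479/111683 = 370226349/111683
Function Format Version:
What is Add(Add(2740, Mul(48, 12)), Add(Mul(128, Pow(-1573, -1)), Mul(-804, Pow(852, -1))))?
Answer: Rational(370226349, 111683) ≈ 3315.0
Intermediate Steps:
Add(Add(2740, Mul(48, 12)), Add(Mul(128, Pow(-1573, -1)), Mul(-804, Pow(852, -1)))) = Add(Add(2740, 576), Add(Mul(128, Rational(-1, 1573)), Mul(-804, Rational(1, 852)))) = Add(3316, Add(Rational(-128, 1573), Rational(-67, 71))) = Add(3316, Rational(-114479, 111683)) = Rational(370226349, 111683)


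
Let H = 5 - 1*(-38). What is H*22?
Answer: 946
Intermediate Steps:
H = 43 (H = 5 + 38 = 43)
H*22 = 43*22 = 946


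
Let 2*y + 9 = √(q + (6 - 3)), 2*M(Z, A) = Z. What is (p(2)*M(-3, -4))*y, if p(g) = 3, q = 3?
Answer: 81/4 - 9*√6/4 ≈ 14.739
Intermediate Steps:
M(Z, A) = Z/2
y = -9/2 + √6/2 (y = -9/2 + √(3 + (6 - 3))/2 = -9/2 + √(3 + 3)/2 = -9/2 + √6/2 ≈ -3.2753)
(p(2)*M(-3, -4))*y = (3*((½)*(-3)))*(-9/2 + √6/2) = (3*(-3/2))*(-9/2 + √6/2) = -9*(-9/2 + √6/2)/2 = 81/4 - 9*√6/4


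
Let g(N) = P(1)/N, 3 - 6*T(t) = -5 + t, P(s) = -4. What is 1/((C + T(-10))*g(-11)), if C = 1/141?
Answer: 1551/1696 ≈ 0.91451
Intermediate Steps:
C = 1/141 ≈ 0.0070922
T(t) = 4/3 - t/6 (T(t) = 1/2 - (-5 + t)/6 = 1/2 + (5/6 - t/6) = 4/3 - t/6)
g(N) = -4/N
1/((C + T(-10))*g(-11)) = 1/((1/141 + (4/3 - 1/6*(-10)))*(-4/(-11))) = 1/((1/141 + (4/3 + 5/3))*(-4*(-1/11))) = 1/((1/141 + 3)*(4/11)) = 1/((424/141)*(4/11)) = 1/(1696/1551) = 1551/1696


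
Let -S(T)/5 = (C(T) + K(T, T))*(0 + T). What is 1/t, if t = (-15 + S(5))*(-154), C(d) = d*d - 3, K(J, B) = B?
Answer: 1/106260 ≈ 9.4109e-6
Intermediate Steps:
C(d) = -3 + d² (C(d) = d² - 3 = -3 + d²)
S(T) = -5*T*(-3 + T + T²) (S(T) = -5*((-3 + T²) + T)*(0 + T) = -5*(-3 + T + T²)*T = -5*T*(-3 + T + T²))
t = 106260 (t = (-15 + 5*5*(3 - 1*5 - 1*5²))*(-154) = (-15 + 5*5*(3 - 5 - 1*25))*(-154) = (-15 + 5*5*(3 - 5 - 25))*(-154) = (-15 + 5*5*(-27))*(-154) = (-15 - 675)*(-154) = -690*(-154) = 106260)
1/t = 1/106260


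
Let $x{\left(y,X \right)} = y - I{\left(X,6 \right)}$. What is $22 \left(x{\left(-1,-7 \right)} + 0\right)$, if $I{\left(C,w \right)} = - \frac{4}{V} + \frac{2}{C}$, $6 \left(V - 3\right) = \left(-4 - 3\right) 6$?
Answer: $- \frac{264}{7} \approx -37.714$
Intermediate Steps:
$V = -4$ ($V = 3 + \frac{\left(-4 - 3\right) 6}{6} = 3 + \frac{\left(-7\right) 6}{6} = 3 + \frac{1}{6} \left(-42\right) = 3 - 7 = -4$)
$I{\left(C,w \right)} = 1 + \frac{2}{C}$ ($I{\left(C,w \right)} = - \frac{4}{-4} + \frac{2}{C} = \left(-4\right) \left(- \frac{1}{4}\right) + \frac{2}{C} = 1 + \frac{2}{C}$)
$x{\left(y,X \right)} = y - \frac{2 + X}{X}$
$22 \left(x{\left(-1,-7 \right)} + 0\right) = 22 \left(\left(-1 - 1 - \frac{2}{-7}\right) + 0\right) = 22 \left(\left(-1 - 1 - - \frac{2}{7}\right) + 0\right) = 22 \left(\left(-1 - 1 + \frac{2}{7}\right) + 0\right) = 22 \left(- \frac{12}{7} + 0\right) = 22 \left(- \frac{12}{7}\right) = - \frac{264}{7}$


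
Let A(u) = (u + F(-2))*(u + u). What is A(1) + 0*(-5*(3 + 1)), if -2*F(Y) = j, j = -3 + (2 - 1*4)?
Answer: 7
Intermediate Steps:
j = -5 (j = -3 + (2 - 4) = -3 - 2 = -5)
F(Y) = 5/2 (F(Y) = -½*(-5) = 5/2)
A(u) = 2*u*(5/2 + u) (A(u) = (u + 5/2)*(u + u) = (5/2 + u)*(2*u) = 2*u*(5/2 + u))
A(1) + 0*(-5*(3 + 1)) = 1*(5 + 2*1) + 0*(-5*(3 + 1)) = 1*(5 + 2) + 0*(-5*4) = 1*7 + 0*(-20) = 7 + 0 = 7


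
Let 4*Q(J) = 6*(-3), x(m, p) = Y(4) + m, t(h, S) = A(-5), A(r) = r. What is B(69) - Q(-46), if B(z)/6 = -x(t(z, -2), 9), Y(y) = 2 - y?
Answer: 93/2 ≈ 46.500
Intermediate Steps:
t(h, S) = -5
x(m, p) = -2 + m (x(m, p) = (2 - 1*4) + m = (2 - 4) + m = -2 + m)
B(z) = 42 (B(z) = 6*(-(-2 - 5)) = 6*(-1*(-7)) = 6*7 = 42)
Q(J) = -9/2 (Q(J) = (6*(-3))/4 = (¼)*(-18) = -9/2)
B(69) - Q(-46) = 42 - 1*(-9/2) = 42 + 9/2 = 93/2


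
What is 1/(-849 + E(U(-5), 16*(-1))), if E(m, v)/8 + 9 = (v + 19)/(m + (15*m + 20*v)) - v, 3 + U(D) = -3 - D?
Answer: -14/11103 ≈ -0.0012609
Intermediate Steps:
U(D) = -6 - D (U(D) = -3 + (-3 - D) = -6 - D)
E(m, v) = -72 - 8*v + 8*(19 + v)/(16*m + 20*v) (E(m, v) = -72 + 8*((v + 19)/(m + (15*m + 20*v)) - v) = -72 + 8*((19 + v)/(16*m + 20*v) - v) = -72 + 8*(-v + (19 + v)/(16*m + 20*v)) = -72 + (-8*v + 8*(19 + v)/(16*m + 20*v)) = -72 - 8*v + 8*(19 + v)/(16*m + 20*v))
1/(-849 + E(U(-5), 16*(-1))) = 1/(-849 + 2*(19 - 2864*(-1) - 144*(-6 - 1*(-5)) - 20*(16*(-1))**2 - 16*(-6 - 1*(-5))*16*(-1))/(4*(-6 - 1*(-5)) + 5*(16*(-1)))) = 1/(-849 + 2*(19 - 179*(-16) - 144*(-6 + 5) - 20*(-16)**2 - 16*(-6 + 5)*(-16))/(4*(-6 + 5) + 5*(-16))) = 1/(-849 + 2*(19 + 2864 - 144*(-1) - 20*256 - 16*(-1)*(-16))/(4*(-1) - 80)) = 1/(-849 + 2*(19 + 2864 + 144 - 5120 - 256)/(-4 - 80)) = 1/(-849 + 2*(-2349)/(-84)) = 1/(-849 + 2*(-1/84)*(-2349)) = 1/(-849 + 783/14) = 1/(-11103/14) = -14/11103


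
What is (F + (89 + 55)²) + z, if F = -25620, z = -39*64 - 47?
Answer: -7427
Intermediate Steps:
z = -2543 (z = -2496 - 47 = -2543)
(F + (89 + 55)²) + z = (-25620 + (89 + 55)²) - 2543 = (-25620 + 144²) - 2543 = (-25620 + 20736) - 2543 = -4884 - 2543 = -7427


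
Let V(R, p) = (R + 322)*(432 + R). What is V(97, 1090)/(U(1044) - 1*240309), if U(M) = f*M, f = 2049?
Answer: 221651/1898847 ≈ 0.11673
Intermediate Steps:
U(M) = 2049*M
V(R, p) = (322 + R)*(432 + R)
V(97, 1090)/(U(1044) - 1*240309) = (139104 + 97**2 + 754*97)/(2049*1044 - 1*240309) = (139104 + 9409 + 73138)/(2139156 - 240309) = 221651/1898847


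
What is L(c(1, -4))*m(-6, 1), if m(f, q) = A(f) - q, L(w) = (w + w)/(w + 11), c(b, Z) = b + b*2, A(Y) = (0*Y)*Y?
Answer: -3/7 ≈ -0.42857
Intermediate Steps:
A(Y) = 0 (A(Y) = 0*Y = 0)
c(b, Z) = 3*b (c(b, Z) = b + 2*b = 3*b)
L(w) = 2*w/(11 + w) (L(w) = (2*w)/(11 + w) = 2*w/(11 + w))
m(f, q) = -q (m(f, q) = 0 - q = -q)
L(c(1, -4))*m(-6, 1) = (2*(3*1)/(11 + 3*1))*(-1*1) = (2*3/(11 + 3))*(-1) = (2*3/14)*(-1) = (2*3*(1/14))*(-1) = (3/7)*(-1) = -3/7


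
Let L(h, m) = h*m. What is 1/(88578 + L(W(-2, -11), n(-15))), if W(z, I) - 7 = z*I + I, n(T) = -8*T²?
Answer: 1/56178 ≈ 1.7801e-5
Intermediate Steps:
W(z, I) = 7 + I + I*z (W(z, I) = 7 + (z*I + I) = 7 + (I*z + I) = 7 + (I + I*z) = 7 + I + I*z)
1/(88578 + L(W(-2, -11), n(-15))) = 1/(88578 + (7 - 11 - 11*(-2))*(-8*(-15)²)) = 1/(88578 + (7 - 11 + 22)*(-8*225)) = 1/(88578 + 18*(-1800)) = 1/(88578 - 32400) = 1/56178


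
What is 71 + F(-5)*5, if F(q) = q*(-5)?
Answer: 196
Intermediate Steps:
F(q) = -5*q
71 + F(-5)*5 = 71 - 5*(-5)*5 = 71 + 25*5 = 71 + 125 = 196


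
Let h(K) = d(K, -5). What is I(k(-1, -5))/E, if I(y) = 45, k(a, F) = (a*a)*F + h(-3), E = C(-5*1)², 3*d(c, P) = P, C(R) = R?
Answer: 9/5 ≈ 1.8000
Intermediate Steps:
d(c, P) = P/3
h(K) = -5/3 (h(K) = (⅓)*(-5) = -5/3)
E = 25 (E = (-5*1)² = (-5)² = 25)
k(a, F) = -5/3 + F*a² (k(a, F) = (a*a)*F - 5/3 = a²*F - 5/3 = F*a² - 5/3 = -5/3 + F*a²)
I(k(-1, -5))/E = 45/25 = 45*(1/25) = 9/5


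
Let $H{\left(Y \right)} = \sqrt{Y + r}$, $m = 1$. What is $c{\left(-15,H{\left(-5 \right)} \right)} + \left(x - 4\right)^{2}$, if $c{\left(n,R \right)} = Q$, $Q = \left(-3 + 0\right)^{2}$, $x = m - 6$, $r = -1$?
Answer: $90$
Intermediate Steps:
$x = -5$ ($x = 1 - 6 = -5$)
$Q = 9$ ($Q = \left(-3\right)^{2} = 9$)
$H{\left(Y \right)} = \sqrt{-1 + Y}$ ($H{\left(Y \right)} = \sqrt{Y - 1} = \sqrt{-1 + Y}$)
$c{\left(n,R \right)} = 9$
$c{\left(-15,H{\left(-5 \right)} \right)} + \left(x - 4\right)^{2} = 9 + \left(-5 - 4\right)^{2} = 9 + \left(-9\right)^{2} = 9 + 81 = 90$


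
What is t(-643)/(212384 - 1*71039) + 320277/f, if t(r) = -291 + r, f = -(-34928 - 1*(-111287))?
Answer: -15113623957/3597654285 ≈ -4.2010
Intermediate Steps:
f = -76359 (f = -(-34928 + 111287) = -1*76359 = -76359)
t(-643)/(212384 - 1*71039) + 320277/f = (-291 - 643)/(212384 - 1*71039) + 320277/(-76359) = -934/(212384 - 71039) + 320277*(-1/76359) = -934/141345 - 106759/25453 = -15113623957/3597654285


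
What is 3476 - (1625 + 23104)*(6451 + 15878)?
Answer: -552170365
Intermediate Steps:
3476 - (1625 + 23104)*(6451 + 15878) = 3476 - 24729*22329 = 3476 - 1*552173841 = 3476 - 552173841 = -552170365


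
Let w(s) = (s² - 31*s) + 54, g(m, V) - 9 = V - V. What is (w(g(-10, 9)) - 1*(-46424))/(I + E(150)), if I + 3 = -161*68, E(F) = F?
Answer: -46280/10801 ≈ -4.2848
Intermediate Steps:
g(m, V) = 9 (g(m, V) = 9 + (V - V) = 9 + 0 = 9)
I = -10951 (I = -3 - 161*68 = -3 - 10948 = -10951)
w(s) = 54 + s² - 31*s
(w(g(-10, 9)) - 1*(-46424))/(I + E(150)) = ((54 + 9² - 31*9) - 1*(-46424))/(-10951 + 150) = ((54 + 81 - 279) + 46424)/(-10801) = (-144 + 46424)*(-1/10801) = 46280*(-1/10801) = -46280/10801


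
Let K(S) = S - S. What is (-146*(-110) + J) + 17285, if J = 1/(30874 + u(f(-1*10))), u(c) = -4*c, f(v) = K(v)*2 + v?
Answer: 1030827331/30914 ≈ 33345.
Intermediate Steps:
K(S) = 0
f(v) = v (f(v) = 0*2 + v = 0 + v = v)
J = 1/30914 (J = 1/(30874 - (-4)*10) = 1/(30874 - 4*(-10)) = 1/(30874 + 40) = 1/30914 ≈ 3.2348e-5)
(-146*(-110) + J) + 17285 = (-146*(-110) + 1/30914) + 17285 = (16060 + 1/30914) + 17285 = 496478841/30914 + 17285 = 1030827331/30914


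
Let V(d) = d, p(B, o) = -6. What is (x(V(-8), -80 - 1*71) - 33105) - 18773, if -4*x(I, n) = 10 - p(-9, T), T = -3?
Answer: -51882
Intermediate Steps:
x(I, n) = -4 (x(I, n) = -(10 - 1*(-6))/4 = -(10 + 6)/4 = -¼*16 = -4)
(x(V(-8), -80 - 1*71) - 33105) - 18773 = (-4 - 33105) - 18773 = -33109 - 18773 = -51882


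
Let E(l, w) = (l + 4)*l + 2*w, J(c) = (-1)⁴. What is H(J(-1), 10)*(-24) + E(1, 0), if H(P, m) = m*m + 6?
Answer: -2539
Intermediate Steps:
J(c) = 1
H(P, m) = 6 + m² (H(P, m) = m² + 6 = 6 + m²)
E(l, w) = 2*w + l*(4 + l) (E(l, w) = (4 + l)*l + 2*w = l*(4 + l) + 2*w = 2*w + l*(4 + l))
H(J(-1), 10)*(-24) + E(1, 0) = (6 + 10²)*(-24) + (1² + 2*0 + 4*1) = (6 + 100)*(-24) + (1 + 0 + 4) = 106*(-24) + 5 = -2544 + 5 = -2539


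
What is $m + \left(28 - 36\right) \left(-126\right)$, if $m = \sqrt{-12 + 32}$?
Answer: $1008 + 2 \sqrt{5} \approx 1012.5$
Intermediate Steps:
$m = 2 \sqrt{5}$ ($m = \sqrt{20} = 2 \sqrt{5} \approx 4.4721$)
$m + \left(28 - 36\right) \left(-126\right) = 2 \sqrt{5} + \left(28 - 36\right) \left(-126\right) = 2 \sqrt{5} - -1008 = 2 \sqrt{5} + 1008 = 1008 + 2 \sqrt{5}$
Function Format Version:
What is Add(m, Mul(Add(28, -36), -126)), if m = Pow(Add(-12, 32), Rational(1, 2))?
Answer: Add(1008, Mul(2, Pow(5, Rational(1, 2)))) ≈ 1012.5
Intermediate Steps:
m = Mul(2, Pow(5, Rational(1, 2))) (m = Pow(20, Rational(1, 2)) = Mul(2, Pow(5, Rational(1, 2))) ≈ 4.4721)
Add(m, Mul(Add(28, -36), -126)) = Add(Mul(2, Pow(5, Rational(1, 2))), Mul(Add(28, -36), -126)) = Add(Mul(2, Pow(5, Rational(1, 2))), Mul(-8, -126)) = Add(Mul(2, Pow(5, Rational(1, 2))), 1008) = Add(1008, Mul(2, Pow(5, Rational(1, 2))))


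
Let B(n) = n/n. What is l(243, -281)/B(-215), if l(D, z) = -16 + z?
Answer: -297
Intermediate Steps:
B(n) = 1
l(243, -281)/B(-215) = (-16 - 281)/1 = -297*1 = -297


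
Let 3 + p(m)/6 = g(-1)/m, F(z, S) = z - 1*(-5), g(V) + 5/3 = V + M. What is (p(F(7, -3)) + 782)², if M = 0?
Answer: 5234944/9 ≈ 5.8166e+5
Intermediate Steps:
g(V) = -5/3 + V (g(V) = -5/3 + (V + 0) = -5/3 + V)
F(z, S) = 5 + z (F(z, S) = z + 5 = 5 + z)
p(m) = -18 - 16/m (p(m) = -18 + 6*((-5/3 - 1)/m) = -18 + 6*(-8/(3*m)) = -18 - 16/m)
(p(F(7, -3)) + 782)² = ((-18 - 16/(5 + 7)) + 782)² = ((-18 - 16/12) + 782)² = ((-18 - 16*1/12) + 782)² = ((-18 - 4/3) + 782)² = (-58/3 + 782)² = (2288/3)² = 5234944/9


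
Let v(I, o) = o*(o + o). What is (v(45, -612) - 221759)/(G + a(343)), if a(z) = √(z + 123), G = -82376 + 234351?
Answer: 80140824775/23096400159 - 527329*√466/23096400159 ≈ 3.4693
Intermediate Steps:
G = 151975
v(I, o) = 2*o² (v(I, o) = o*(2*o) = 2*o²)
a(z) = √(123 + z)
(v(45, -612) - 221759)/(G + a(343)) = (2*(-612)² - 221759)/(151975 + √(123 + 343)) = (2*374544 - 221759)/(151975 + √466) = (749088 - 221759)/(151975 + √466) = 527329/(151975 + √466)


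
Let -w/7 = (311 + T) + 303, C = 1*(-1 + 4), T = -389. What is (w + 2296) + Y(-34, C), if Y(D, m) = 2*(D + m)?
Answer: 659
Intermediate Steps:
C = 3 (C = 1*3 = 3)
w = -1575 (w = -7*((311 - 389) + 303) = -7*(-78 + 303) = -7*225 = -1575)
Y(D, m) = 2*D + 2*m
(w + 2296) + Y(-34, C) = (-1575 + 2296) + (2*(-34) + 2*3) = 721 + (-68 + 6) = 721 - 62 = 659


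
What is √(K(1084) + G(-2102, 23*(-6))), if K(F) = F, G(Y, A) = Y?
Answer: I*√1018 ≈ 31.906*I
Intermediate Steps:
√(K(1084) + G(-2102, 23*(-6))) = √(1084 - 2102) = √(-1018) = I*√1018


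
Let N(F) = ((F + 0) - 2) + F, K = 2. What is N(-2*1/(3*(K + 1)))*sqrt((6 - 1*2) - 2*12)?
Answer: -44*I*sqrt(5)/9 ≈ -10.932*I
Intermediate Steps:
N(F) = -2 + 2*F (N(F) = (F - 2) + F = (-2 + F) + F = -2 + 2*F)
N(-2*1/(3*(K + 1)))*sqrt((6 - 1*2) - 2*12) = (-2 + 2*(-2*1/(3*(2 + 1))))*sqrt((6 - 1*2) - 2*12) = (-2 + 2*(-2/(3*3)))*sqrt((6 - 2) - 24) = (-2 + 2*(-2/9))*sqrt(4 - 24) = (-2 + 2*(-2*1/9))*sqrt(-20) = (-2 + 2*(-2/9))*(2*I*sqrt(5)) = (-2 - 4/9)*(2*I*sqrt(5)) = -44*I*sqrt(5)/9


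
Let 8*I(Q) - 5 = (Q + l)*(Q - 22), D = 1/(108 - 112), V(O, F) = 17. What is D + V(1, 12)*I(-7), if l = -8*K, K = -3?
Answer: -4149/4 ≈ -1037.3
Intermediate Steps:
l = 24 (l = -8*(-3) = 24)
D = -¼ (D = 1/(-4) = -¼ ≈ -0.25000)
I(Q) = 5/8 + (-22 + Q)*(24 + Q)/8 (I(Q) = 5/8 + ((Q + 24)*(Q - 22))/8 = 5/8 + ((24 + Q)*(-22 + Q))/8 = 5/8 + ((-22 + Q)*(24 + Q))/8 = 5/8 + (-22 + Q)*(24 + Q)/8)
D + V(1, 12)*I(-7) = -¼ + 17*(-523/8 + (¼)*(-7) + (⅛)*(-7)²) = -¼ + 17*(-523/8 - 7/4 + (⅛)*49) = -¼ + 17*(-523/8 - 7/4 + 49/8) = -¼ + 17*(-61) = -¼ - 1037 = -4149/4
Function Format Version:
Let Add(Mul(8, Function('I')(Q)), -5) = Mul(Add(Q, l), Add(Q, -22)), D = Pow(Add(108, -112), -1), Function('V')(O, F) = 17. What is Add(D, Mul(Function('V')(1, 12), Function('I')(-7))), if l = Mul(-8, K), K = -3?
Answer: Rational(-4149, 4) ≈ -1037.3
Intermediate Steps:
l = 24 (l = Mul(-8, -3) = 24)
D = Rational(-1, 4) (D = Pow(-4, -1) = Rational(-1, 4) ≈ -0.25000)
Function('I')(Q) = Add(Rational(5, 8), Mul(Rational(1, 8), Add(-22, Q), Add(24, Q))) (Function('I')(Q) = Add(Rational(5, 8), Mul(Rational(1, 8), Mul(Add(Q, 24), Add(Q, -22)))) = Add(Rational(5, 8), Mul(Rational(1, 8), Mul(Add(24, Q), Add(-22, Q)))) = Add(Rational(5, 8), Mul(Rational(1, 8), Mul(Add(-22, Q), Add(24, Q)))) = Add(Rational(5, 8), Mul(Rational(1, 8), Add(-22, Q), Add(24, Q))))
Add(D, Mul(Function('V')(1, 12), Function('I')(-7))) = Add(Rational(-1, 4), Mul(17, Add(Rational(-523, 8), Mul(Rational(1, 4), -7), Mul(Rational(1, 8), Pow(-7, 2))))) = Add(Rational(-1, 4), Mul(17, Add(Rational(-523, 8), Rational(-7, 4), Mul(Rational(1, 8), 49)))) = Add(Rational(-1, 4), Mul(17, Add(Rational(-523, 8), Rational(-7, 4), Rational(49, 8)))) = Add(Rational(-1, 4), Mul(17, -61)) = Add(Rational(-1, 4), -1037) = Rational(-4149, 4)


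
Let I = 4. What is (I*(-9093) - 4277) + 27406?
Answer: -13243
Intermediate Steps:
(I*(-9093) - 4277) + 27406 = (4*(-9093) - 4277) + 27406 = (-36372 - 4277) + 27406 = -40649 + 27406 = -13243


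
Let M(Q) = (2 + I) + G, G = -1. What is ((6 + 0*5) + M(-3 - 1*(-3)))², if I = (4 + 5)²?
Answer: 7744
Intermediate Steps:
I = 81 (I = 9² = 81)
M(Q) = 82 (M(Q) = (2 + 81) - 1 = 83 - 1 = 82)
((6 + 0*5) + M(-3 - 1*(-3)))² = ((6 + 0*5) + 82)² = ((6 + 0) + 82)² = (6 + 82)² = 88² = 7744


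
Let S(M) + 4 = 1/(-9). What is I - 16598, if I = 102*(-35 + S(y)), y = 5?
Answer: -61762/3 ≈ -20587.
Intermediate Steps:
S(M) = -37/9 (S(M) = -4 + 1/(-9) = -4 + 1*(-1/9) = -4 - 1/9 = -37/9)
I = -11968/3 (I = 102*(-35 - 37/9) = 102*(-352/9) = -11968/3 ≈ -3989.3)
I - 16598 = -11968/3 - 16598 = -61762/3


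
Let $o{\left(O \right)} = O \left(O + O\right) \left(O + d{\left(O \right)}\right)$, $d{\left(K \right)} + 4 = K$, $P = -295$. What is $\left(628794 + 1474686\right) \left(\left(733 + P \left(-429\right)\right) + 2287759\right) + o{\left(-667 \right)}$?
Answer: $5078812540596$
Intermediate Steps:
$d{\left(K \right)} = -4 + K$
$o{\left(O \right)} = 2 O^{2} \left(-4 + 2 O\right)$ ($o{\left(O \right)} = O \left(O + O\right) \left(O + \left(-4 + O\right)\right) = O 2 O \left(-4 + 2 O\right) = 2 O^{2} \left(-4 + 2 O\right)$)
$\left(628794 + 1474686\right) \left(\left(733 + P \left(-429\right)\right) + 2287759\right) + o{\left(-667 \right)} = \left(628794 + 1474686\right) \left(\left(733 - -126555\right) + 2287759\right) + 4 \left(-667\right)^{2} \left(-2 - 667\right) = 2103480 \left(\left(733 + 126555\right) + 2287759\right) + 4 \cdot 444889 \left(-669\right) = 2103480 \left(127288 + 2287759\right) - 1190522964 = 2103480 \cdot 2415047 - 1190522964 = 5080003063560 - 1190522964 = 5078812540596$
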